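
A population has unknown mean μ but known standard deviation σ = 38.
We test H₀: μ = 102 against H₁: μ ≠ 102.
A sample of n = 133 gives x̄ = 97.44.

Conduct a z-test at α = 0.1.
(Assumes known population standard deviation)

Standard error: SE = σ/√n = 38/√133 = 3.2950
z-statistic: z = (x̄ - μ₀)/SE = (97.44 - 102)/3.2950 = -1.3839
Critical value: ±1.645
p-value = 0.1664
Decision: fail to reject H₀

Answer: z = -1.3839, fail to reject H₀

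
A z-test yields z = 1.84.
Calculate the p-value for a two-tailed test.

For z = 1.84:
p = 2×P(Z > |1.84|) = 2×(1 - Φ(1.84)) = 0.0658

Answer: p-value ≈ 0.0658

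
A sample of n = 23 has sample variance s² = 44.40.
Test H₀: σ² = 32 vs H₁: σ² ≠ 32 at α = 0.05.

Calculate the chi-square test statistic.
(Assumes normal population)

Answer: χ² = 30.5250, fail to reject H₀

Derivation:
df = n - 1 = 22
χ² = (n-1)s²/σ₀² = 22×44.40/32 = 30.5250
Critical values: χ²_{0.975,22} = 10.982, χ²_{0.025,22} = 36.781
Rejection region: χ² < 10.982 or χ² > 36.781
Decision: fail to reject H₀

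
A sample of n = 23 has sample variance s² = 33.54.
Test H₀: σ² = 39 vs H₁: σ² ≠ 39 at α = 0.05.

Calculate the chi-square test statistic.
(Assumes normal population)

df = n - 1 = 22
χ² = (n-1)s²/σ₀² = 22×33.54/39 = 18.9200
Critical values: χ²_{0.975,22} = 10.982, χ²_{0.025,22} = 36.781
Rejection region: χ² < 10.982 or χ² > 36.781
Decision: fail to reject H₀

Answer: χ² = 18.9200, fail to reject H₀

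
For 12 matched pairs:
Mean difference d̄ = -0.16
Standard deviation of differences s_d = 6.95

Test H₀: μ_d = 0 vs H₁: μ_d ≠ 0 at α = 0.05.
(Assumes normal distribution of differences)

df = n - 1 = 11
SE = s_d/√n = 6.95/√12 = 2.0063
t = d̄/SE = -0.16/2.0063 = -0.0797
Critical value: t_{0.025,11} = ±2.201
p-value ≈ 0.9379
Decision: fail to reject H₀

Answer: t = -0.0797, fail to reject H₀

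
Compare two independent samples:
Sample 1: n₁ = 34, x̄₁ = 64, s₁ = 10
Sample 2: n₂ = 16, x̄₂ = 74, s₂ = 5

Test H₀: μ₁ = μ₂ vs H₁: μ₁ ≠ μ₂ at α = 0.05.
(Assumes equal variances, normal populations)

Answer: t = -3.7697, reject H₀

Derivation:
Pooled variance: s²_p = [33×10² + 15×5²]/(48) = 76.5625
s_p = 8.7500
SE = s_p×√(1/n₁ + 1/n₂) = 8.7500×√(1/34 + 1/16) = 2.6527
t = (x̄₁ - x̄₂)/SE = (64 - 74)/2.6527 = -3.7697
df = 48, t-critical = ±2.011
Decision: reject H₀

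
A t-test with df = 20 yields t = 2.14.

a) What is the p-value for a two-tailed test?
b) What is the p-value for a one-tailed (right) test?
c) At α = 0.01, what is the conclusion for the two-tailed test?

Using t-distribution with df = 20:
a) Two-tailed: p = 2×P(T > 2.14) = 0.0449
b) One-tailed: p = P(T > 2.14) = 0.0224
c) 0.0449 ≥ 0.01, fail to reject H₀

Answer: a) 0.0449, b) 0.0224, c) fail to reject H₀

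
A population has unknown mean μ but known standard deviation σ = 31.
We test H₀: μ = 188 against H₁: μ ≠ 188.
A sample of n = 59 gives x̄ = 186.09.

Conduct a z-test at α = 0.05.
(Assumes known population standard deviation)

Answer: z = -0.4733, fail to reject H₀

Derivation:
Standard error: SE = σ/√n = 31/√59 = 4.0359
z-statistic: z = (x̄ - μ₀)/SE = (186.09 - 188)/4.0359 = -0.4733
Critical value: ±1.960
p-value = 0.6360
Decision: fail to reject H₀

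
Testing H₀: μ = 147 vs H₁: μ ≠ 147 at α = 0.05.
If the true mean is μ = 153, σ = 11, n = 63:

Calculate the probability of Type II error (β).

SE = σ/√n = 11/√63 = 1.3859
Critical values: μ₀ ± z_0.025×SE = 147 ± 1.960×1.3859
Acceptance region: (144.2836, 149.7164)
Under H₁ (μ = 153): z_high = (149.7164 - 153)/1.3859 = -2.3693, z_low = (144.2836 - 153)/1.3859 = -6.2893
β = P(not reject | H₁) = Φ(-2.3693) - Φ(-6.2893) ≈ 0.0089

Answer: β ≈ 0.0089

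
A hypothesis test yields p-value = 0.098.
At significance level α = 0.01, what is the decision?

Answer: fail to reject H₀

Derivation:
Compare p-value to α:
0.098 ≥ 0.01
Decision: fail to reject H₀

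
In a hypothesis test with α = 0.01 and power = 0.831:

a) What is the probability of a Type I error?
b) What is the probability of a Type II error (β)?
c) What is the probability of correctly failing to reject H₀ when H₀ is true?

Answer: a) 0.01, b) 0.169, c) 0.99

Derivation:
a) Type I error probability = α = 0.01
b) Power = P(reject H₀ | H₁ true) = 1 - β = 0.831, so Type II error probability = β = 1 - Power = 0.169
c) P(fail to reject H₀ | H₀ true) = 1 - α = 0.99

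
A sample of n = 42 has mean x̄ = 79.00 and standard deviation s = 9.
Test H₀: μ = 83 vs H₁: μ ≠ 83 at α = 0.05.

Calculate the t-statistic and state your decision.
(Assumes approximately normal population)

df = n - 1 = 41
SE = s/√n = 9/√42 = 1.3887
t = (x̄ - μ₀)/SE = (79.00 - 83)/1.3887 = -2.8804
Critical value: t_{0.025,41} = ±2.020
p-value ≈ 0.0063
Decision: reject H₀

Answer: t = -2.8804, reject H₀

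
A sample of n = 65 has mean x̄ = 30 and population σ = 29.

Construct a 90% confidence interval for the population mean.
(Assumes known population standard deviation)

Confidence level: 90%, α = 0.1
z_0.05 = 1.645
SE = σ/√n = 29/√65 = 3.5970
Margin of error = 1.645 × 3.5970 = 5.9171
CI: x̄ ± margin = 30 ± 5.9171
CI: (24.0829, 35.9171)

Answer: (24.0829, 35.9171)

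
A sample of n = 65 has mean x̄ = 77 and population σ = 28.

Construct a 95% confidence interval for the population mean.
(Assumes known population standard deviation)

Confidence level: 95%, α = 0.05
z_0.025 = 1.960
SE = σ/√n = 28/√65 = 3.4730
Margin of error = 1.960 × 3.4730 = 6.8071
CI: x̄ ± margin = 77 ± 6.8071
CI: (70.1929, 83.8071)

Answer: (70.1929, 83.8071)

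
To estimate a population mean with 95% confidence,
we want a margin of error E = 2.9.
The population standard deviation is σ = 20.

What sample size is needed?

Answer: n = 183

Derivation:
z_0.025 = 1.960
n = (z×σ/E)² = (1.960×20/2.9)²
n = 182.7158
Round up: n = 183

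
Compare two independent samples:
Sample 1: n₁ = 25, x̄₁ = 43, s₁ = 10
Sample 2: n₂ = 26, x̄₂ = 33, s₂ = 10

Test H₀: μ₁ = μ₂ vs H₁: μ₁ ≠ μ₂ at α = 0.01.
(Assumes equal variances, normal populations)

Pooled variance: s²_p = [24×10² + 25×10²]/(49) = 100.0000
s_p = 10.0000
SE = s_p×√(1/n₁ + 1/n₂) = 10.0000×√(1/25 + 1/26) = 2.8011
t = (x̄₁ - x̄₂)/SE = (43 - 33)/2.8011 = 3.5700
df = 49, t-critical = ±2.680
Decision: reject H₀

Answer: t = 3.5700, reject H₀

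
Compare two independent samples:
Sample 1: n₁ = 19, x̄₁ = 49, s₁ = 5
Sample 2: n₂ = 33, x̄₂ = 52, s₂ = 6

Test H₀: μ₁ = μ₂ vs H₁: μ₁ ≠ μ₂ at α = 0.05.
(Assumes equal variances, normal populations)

Answer: t = -1.8404, fail to reject H₀

Derivation:
Pooled variance: s²_p = [18×5² + 32×6²]/(50) = 32.0400
s_p = 5.6604
SE = s_p×√(1/n₁ + 1/n₂) = 5.6604×√(1/19 + 1/33) = 1.6301
t = (x̄₁ - x̄₂)/SE = (49 - 52)/1.6301 = -1.8404
df = 50, t-critical = ±2.009
Decision: fail to reject H₀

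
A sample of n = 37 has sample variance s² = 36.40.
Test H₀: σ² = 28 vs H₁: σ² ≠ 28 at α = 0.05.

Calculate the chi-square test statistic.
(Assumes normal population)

df = n - 1 = 36
χ² = (n-1)s²/σ₀² = 36×36.40/28 = 46.8000
Critical values: χ²_{0.975,36} = 21.336, χ²_{0.025,36} = 54.437
Rejection region: χ² < 21.336 or χ² > 54.437
Decision: fail to reject H₀

Answer: χ² = 46.8000, fail to reject H₀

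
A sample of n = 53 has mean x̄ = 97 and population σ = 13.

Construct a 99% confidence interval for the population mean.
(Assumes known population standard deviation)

Confidence level: 99%, α = 0.01
z_0.005 = 2.576
SE = σ/√n = 13/√53 = 1.7857
Margin of error = 2.576 × 1.7857 = 4.6000
CI: x̄ ± margin = 97 ± 4.6000
CI: (92.4000, 101.6000)

Answer: (92.4000, 101.6000)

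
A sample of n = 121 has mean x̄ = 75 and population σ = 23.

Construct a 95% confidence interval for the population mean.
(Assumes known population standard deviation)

Answer: (70.9018, 79.0982)

Derivation:
Confidence level: 95%, α = 0.05
z_0.025 = 1.960
SE = σ/√n = 23/√121 = 2.0909
Margin of error = 1.960 × 2.0909 = 4.0982
CI: x̄ ± margin = 75 ± 4.0982
CI: (70.9018, 79.0982)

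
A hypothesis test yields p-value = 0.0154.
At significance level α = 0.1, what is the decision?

Compare p-value to α:
0.0154 < 0.1
Decision: reject H₀

Answer: reject H₀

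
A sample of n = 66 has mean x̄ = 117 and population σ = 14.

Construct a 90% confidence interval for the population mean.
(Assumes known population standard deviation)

Confidence level: 90%, α = 0.1
z_0.05 = 1.645
SE = σ/√n = 14/√66 = 1.7233
Margin of error = 1.645 × 1.7233 = 2.8348
CI: x̄ ± margin = 117 ± 2.8348
CI: (114.1652, 119.8348)

Answer: (114.1652, 119.8348)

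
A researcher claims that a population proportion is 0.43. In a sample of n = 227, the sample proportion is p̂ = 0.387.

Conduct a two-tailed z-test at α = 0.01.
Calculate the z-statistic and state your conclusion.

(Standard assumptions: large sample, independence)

Answer: z = -1.3086, fail to reject H₀

Derivation:
H₀: p = 0.43, H₁: p ≠ 0.43
Standard error: SE = √(p₀(1-p₀)/n) = √(0.43×0.57/227) = 0.032859
z-statistic: z = (p̂ - p₀)/SE = (0.387 - 0.43)/0.032859 = -1.3086
Critical value: z_0.005 = ±2.576
p-value = 0.1907
Decision: fail to reject H₀ at α = 0.01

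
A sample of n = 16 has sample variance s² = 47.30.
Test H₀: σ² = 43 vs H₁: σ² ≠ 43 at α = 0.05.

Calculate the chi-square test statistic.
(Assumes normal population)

df = n - 1 = 15
χ² = (n-1)s²/σ₀² = 15×47.30/43 = 16.5000
Critical values: χ²_{0.975,15} = 6.262, χ²_{0.025,15} = 27.488
Rejection region: χ² < 6.262 or χ² > 27.488
Decision: fail to reject H₀

Answer: χ² = 16.5000, fail to reject H₀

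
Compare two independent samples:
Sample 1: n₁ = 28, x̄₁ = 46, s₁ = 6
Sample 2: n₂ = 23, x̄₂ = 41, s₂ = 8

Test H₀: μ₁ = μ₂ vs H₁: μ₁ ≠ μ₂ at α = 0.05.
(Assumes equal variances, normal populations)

Answer: t = 2.5495, reject H₀

Derivation:
Pooled variance: s²_p = [27×6² + 22×8²]/(49) = 48.5714
s_p = 6.9693
SE = s_p×√(1/n₁ + 1/n₂) = 6.9693×√(1/28 + 1/23) = 1.9612
t = (x̄₁ - x̄₂)/SE = (46 - 41)/1.9612 = 2.5495
df = 49, t-critical = ±2.010
Decision: reject H₀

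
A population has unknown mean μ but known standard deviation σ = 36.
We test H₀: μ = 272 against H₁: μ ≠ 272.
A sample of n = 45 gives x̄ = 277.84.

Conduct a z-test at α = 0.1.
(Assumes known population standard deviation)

Standard error: SE = σ/√n = 36/√45 = 5.3666
z-statistic: z = (x̄ - μ₀)/SE = (277.84 - 272)/5.3666 = 1.0882
Critical value: ±1.645
p-value = 0.2765
Decision: fail to reject H₀

Answer: z = 1.0882, fail to reject H₀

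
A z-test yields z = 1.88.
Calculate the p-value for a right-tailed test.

For z = 1.88:
p = P(Z > 1.88) = 1 - Φ(1.88) = 0.0301

Answer: p-value ≈ 0.0301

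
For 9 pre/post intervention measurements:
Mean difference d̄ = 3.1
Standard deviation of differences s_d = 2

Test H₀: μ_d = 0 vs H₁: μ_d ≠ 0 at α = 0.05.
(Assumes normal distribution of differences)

df = n - 1 = 8
SE = s_d/√n = 2/√9 = 0.6667
t = d̄/SE = 3.1/0.6667 = 4.6498
Critical value: t_{0.025,8} = ±2.306
p-value ≈ 0.0016
Decision: reject H₀

Answer: t = 4.6498, reject H₀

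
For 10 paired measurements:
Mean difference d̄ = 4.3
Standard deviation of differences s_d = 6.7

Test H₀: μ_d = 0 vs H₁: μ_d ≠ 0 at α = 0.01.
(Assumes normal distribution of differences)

df = n - 1 = 9
SE = s_d/√n = 6.7/√10 = 2.1187
t = d̄/SE = 4.3/2.1187 = 2.0295
Critical value: t_{0.005,9} = ±3.250
p-value ≈ 0.0730
Decision: fail to reject H₀

Answer: t = 2.0295, fail to reject H₀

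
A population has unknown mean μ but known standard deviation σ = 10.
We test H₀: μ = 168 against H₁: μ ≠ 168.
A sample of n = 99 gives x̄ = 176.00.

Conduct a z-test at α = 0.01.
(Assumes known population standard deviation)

Standard error: SE = σ/√n = 10/√99 = 1.0050
z-statistic: z = (x̄ - μ₀)/SE = (176.00 - 168)/1.0050 = 7.9602
Critical value: ±2.576
p-value < 0.0001
Decision: reject H₀

Answer: z = 7.9602, reject H₀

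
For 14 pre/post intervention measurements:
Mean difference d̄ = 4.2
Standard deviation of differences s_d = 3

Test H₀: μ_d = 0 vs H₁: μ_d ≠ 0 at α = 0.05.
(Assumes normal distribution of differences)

df = n - 1 = 13
SE = s_d/√n = 3/√14 = 0.8018
t = d̄/SE = 4.2/0.8018 = 5.2382
Critical value: t_{0.025,13} = ±2.160
p-value ≈ 0.0002
Decision: reject H₀

Answer: t = 5.2382, reject H₀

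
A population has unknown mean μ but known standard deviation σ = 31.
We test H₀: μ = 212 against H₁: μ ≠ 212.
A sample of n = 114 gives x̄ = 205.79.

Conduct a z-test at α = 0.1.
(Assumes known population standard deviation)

Answer: z = -2.1389, reject H₀

Derivation:
Standard error: SE = σ/√n = 31/√114 = 2.9034
z-statistic: z = (x̄ - μ₀)/SE = (205.79 - 212)/2.9034 = -2.1389
Critical value: ±1.645
p-value = 0.0324
Decision: reject H₀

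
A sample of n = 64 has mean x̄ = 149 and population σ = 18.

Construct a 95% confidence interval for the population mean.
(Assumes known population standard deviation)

Answer: (144.5900, 153.4100)

Derivation:
Confidence level: 95%, α = 0.05
z_0.025 = 1.960
SE = σ/√n = 18/√64 = 2.2500
Margin of error = 1.960 × 2.2500 = 4.4100
CI: x̄ ± margin = 149 ± 4.4100
CI: (144.5900, 153.4100)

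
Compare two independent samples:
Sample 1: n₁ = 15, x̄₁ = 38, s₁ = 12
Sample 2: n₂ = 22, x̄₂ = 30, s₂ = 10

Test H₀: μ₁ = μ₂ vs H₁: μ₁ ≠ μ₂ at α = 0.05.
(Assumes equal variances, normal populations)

Answer: t = 2.2031, reject H₀

Derivation:
Pooled variance: s²_p = [14×12² + 21×10²]/(35) = 117.6000
s_p = 10.8444
SE = s_p×√(1/n₁ + 1/n₂) = 10.8444×√(1/15 + 1/22) = 3.6312
t = (x̄₁ - x̄₂)/SE = (38 - 30)/3.6312 = 2.2031
df = 35, t-critical = ±2.030
Decision: reject H₀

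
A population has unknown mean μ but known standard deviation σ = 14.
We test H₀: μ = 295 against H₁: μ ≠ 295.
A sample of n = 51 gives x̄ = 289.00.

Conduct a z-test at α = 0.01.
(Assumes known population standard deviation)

Answer: z = -3.0606, reject H₀

Derivation:
Standard error: SE = σ/√n = 14/√51 = 1.9604
z-statistic: z = (x̄ - μ₀)/SE = (289.00 - 295)/1.9604 = -3.0606
Critical value: ±2.576
p-value = 0.0022
Decision: reject H₀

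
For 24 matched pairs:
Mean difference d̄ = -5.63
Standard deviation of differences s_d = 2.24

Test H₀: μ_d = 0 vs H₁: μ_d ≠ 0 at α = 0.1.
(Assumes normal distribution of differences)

Answer: t = -12.3141, reject H₀

Derivation:
df = n - 1 = 23
SE = s_d/√n = 2.24/√24 = 0.4572
t = d̄/SE = -5.63/0.4572 = -12.3141
Critical value: t_{0.05,23} = ±1.714
p-value < 0.0001
Decision: reject H₀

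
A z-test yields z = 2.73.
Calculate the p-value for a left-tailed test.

Answer: p-value ≈ 0.9968

Derivation:
For z = 2.73:
p = P(Z < 2.73) = Φ(2.73) = 0.9968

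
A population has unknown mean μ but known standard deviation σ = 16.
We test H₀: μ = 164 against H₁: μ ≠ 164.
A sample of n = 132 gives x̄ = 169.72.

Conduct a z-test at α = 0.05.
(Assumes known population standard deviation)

Standard error: SE = σ/√n = 16/√132 = 1.3926
z-statistic: z = (x̄ - μ₀)/SE = (169.72 - 164)/1.3926 = 4.1074
Critical value: ±1.960
p-value < 0.0001
Decision: reject H₀

Answer: z = 4.1074, reject H₀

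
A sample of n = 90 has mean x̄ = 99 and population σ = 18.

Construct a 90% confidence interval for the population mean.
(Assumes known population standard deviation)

Confidence level: 90%, α = 0.1
z_0.05 = 1.645
SE = σ/√n = 18/√90 = 1.8974
Margin of error = 1.645 × 1.8974 = 3.1212
CI: x̄ ± margin = 99 ± 3.1212
CI: (95.8788, 102.1212)

Answer: (95.8788, 102.1212)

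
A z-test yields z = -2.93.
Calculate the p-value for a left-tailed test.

For z = -2.93:
p = P(Z < -2.93) = Φ(-2.93) = 0.0017

Answer: p-value ≈ 0.0017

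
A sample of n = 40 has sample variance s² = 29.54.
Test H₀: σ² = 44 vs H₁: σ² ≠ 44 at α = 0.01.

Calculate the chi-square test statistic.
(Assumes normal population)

Answer: χ² = 26.1832, fail to reject H₀

Derivation:
df = n - 1 = 39
χ² = (n-1)s²/σ₀² = 39×29.54/44 = 26.1832
Critical values: χ²_{0.995,39} = 19.996, χ²_{0.005,39} = 65.476
Rejection region: χ² < 19.996 or χ² > 65.476
Decision: fail to reject H₀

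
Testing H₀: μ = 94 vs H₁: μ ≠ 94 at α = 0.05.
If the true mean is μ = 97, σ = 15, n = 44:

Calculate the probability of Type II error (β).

SE = σ/√n = 15/√44 = 2.2613
Critical values: μ₀ ± z_0.025×SE = 94 ± 1.960×2.2613
Acceptance region: (89.5679, 98.4321)
Under H₁ (μ = 97): z_high = (98.4321 - 97)/2.2613 = 0.6333, z_low = (89.5679 - 97)/2.2613 = -3.2866
β = P(not reject | H₁) = Φ(0.6333) - Φ(-3.2866) ≈ 0.7362

Answer: β ≈ 0.7362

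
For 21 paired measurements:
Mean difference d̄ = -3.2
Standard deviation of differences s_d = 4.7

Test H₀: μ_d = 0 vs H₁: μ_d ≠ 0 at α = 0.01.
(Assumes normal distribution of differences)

df = n - 1 = 20
SE = s_d/√n = 4.7/√21 = 1.0256
t = d̄/SE = -3.2/1.0256 = -3.1201
Critical value: t_{0.005,20} = ±2.845
p-value ≈ 0.0054
Decision: reject H₀

Answer: t = -3.1201, reject H₀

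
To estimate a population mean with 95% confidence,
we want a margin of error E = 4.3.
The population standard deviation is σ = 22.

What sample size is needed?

Answer: n = 101

Derivation:
z_0.025 = 1.960
n = (z×σ/E)² = (1.960×22/4.3)²
n = 100.5589
Round up: n = 101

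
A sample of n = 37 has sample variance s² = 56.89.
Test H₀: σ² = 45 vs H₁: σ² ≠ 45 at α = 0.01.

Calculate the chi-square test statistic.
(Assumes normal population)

df = n - 1 = 36
χ² = (n-1)s²/σ₀² = 36×56.89/45 = 45.5120
Critical values: χ²_{0.995,36} = 17.887, χ²_{0.005,36} = 61.581
Rejection region: χ² < 17.887 or χ² > 61.581
Decision: fail to reject H₀

Answer: χ² = 45.5120, fail to reject H₀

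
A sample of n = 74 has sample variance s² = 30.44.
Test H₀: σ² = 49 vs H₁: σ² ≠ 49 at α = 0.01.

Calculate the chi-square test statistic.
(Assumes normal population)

Answer: χ² = 45.3494, reject H₀

Derivation:
df = n - 1 = 73
χ² = (n-1)s²/σ₀² = 73×30.44/49 = 45.3494
Critical values: χ²_{0.995,73} = 45.629, χ²_{0.005,73} = 107.862
Rejection region: χ² < 45.629 or χ² > 107.862
Decision: reject H₀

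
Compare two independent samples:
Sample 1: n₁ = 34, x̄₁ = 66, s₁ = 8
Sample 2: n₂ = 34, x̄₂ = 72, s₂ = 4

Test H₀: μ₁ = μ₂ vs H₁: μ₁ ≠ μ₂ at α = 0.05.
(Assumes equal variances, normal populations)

Pooled variance: s²_p = [33×8² + 33×4²]/(66) = 40.0000
s_p = 6.3246
SE = s_p×√(1/n₁ + 1/n₂) = 6.3246×√(1/34 + 1/34) = 1.5339
t = (x̄₁ - x̄₂)/SE = (66 - 72)/1.5339 = -3.9116
df = 66, t-critical = ±1.997
Decision: reject H₀

Answer: t = -3.9116, reject H₀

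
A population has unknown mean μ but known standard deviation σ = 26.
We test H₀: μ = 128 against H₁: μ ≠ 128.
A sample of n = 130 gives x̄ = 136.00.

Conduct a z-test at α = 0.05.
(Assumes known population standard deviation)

Answer: z = 3.5082, reject H₀

Derivation:
Standard error: SE = σ/√n = 26/√130 = 2.2804
z-statistic: z = (x̄ - μ₀)/SE = (136.00 - 128)/2.2804 = 3.5082
Critical value: ±1.960
p-value = 0.0005
Decision: reject H₀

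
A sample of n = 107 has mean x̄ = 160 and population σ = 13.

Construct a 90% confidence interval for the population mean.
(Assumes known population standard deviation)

Confidence level: 90%, α = 0.1
z_0.05 = 1.645
SE = σ/√n = 13/√107 = 1.2568
Margin of error = 1.645 × 1.2568 = 2.0674
CI: x̄ ± margin = 160 ± 2.0674
CI: (157.9326, 162.0674)

Answer: (157.9326, 162.0674)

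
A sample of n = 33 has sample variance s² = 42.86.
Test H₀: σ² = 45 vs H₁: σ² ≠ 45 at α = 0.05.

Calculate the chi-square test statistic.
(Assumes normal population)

df = n - 1 = 32
χ² = (n-1)s²/σ₀² = 32×42.86/45 = 30.4782
Critical values: χ²_{0.975,32} = 18.291, χ²_{0.025,32} = 49.480
Rejection region: χ² < 18.291 or χ² > 49.480
Decision: fail to reject H₀

Answer: χ² = 30.4782, fail to reject H₀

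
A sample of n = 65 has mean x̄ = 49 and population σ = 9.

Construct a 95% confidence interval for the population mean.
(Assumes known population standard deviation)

Confidence level: 95%, α = 0.05
z_0.025 = 1.960
SE = σ/√n = 9/√65 = 1.1163
Margin of error = 1.960 × 1.1163 = 2.1879
CI: x̄ ± margin = 49 ± 2.1879
CI: (46.8121, 51.1879)

Answer: (46.8121, 51.1879)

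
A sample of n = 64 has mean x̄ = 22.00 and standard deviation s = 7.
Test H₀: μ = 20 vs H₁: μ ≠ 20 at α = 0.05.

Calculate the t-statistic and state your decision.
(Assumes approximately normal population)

Answer: t = 2.2857, reject H₀

Derivation:
df = n - 1 = 63
SE = s/√n = 7/√64 = 0.8750
t = (x̄ - μ₀)/SE = (22.00 - 20)/0.8750 = 2.2857
Critical value: t_{0.025,63} = ±1.998
p-value ≈ 0.0256
Decision: reject H₀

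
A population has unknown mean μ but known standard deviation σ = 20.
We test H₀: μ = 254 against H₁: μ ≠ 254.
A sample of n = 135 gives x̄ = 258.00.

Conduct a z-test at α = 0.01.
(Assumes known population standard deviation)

Standard error: SE = σ/√n = 20/√135 = 1.7213
z-statistic: z = (x̄ - μ₀)/SE = (258.00 - 254)/1.7213 = 2.3238
Critical value: ±2.576
p-value = 0.0201
Decision: fail to reject H₀

Answer: z = 2.3238, fail to reject H₀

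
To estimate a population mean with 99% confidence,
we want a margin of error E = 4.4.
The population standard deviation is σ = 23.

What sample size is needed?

z_0.005 = 2.576
n = (z×σ/E)² = (2.576×23/4.4)²
n = 181.3185
Round up: n = 182

Answer: n = 182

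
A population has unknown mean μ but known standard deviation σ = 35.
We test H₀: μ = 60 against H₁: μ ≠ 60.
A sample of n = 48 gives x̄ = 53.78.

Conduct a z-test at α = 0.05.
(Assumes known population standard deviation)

Standard error: SE = σ/√n = 35/√48 = 5.0518
z-statistic: z = (x̄ - μ₀)/SE = (53.78 - 60)/5.0518 = -1.2312
Critical value: ±1.960
p-value = 0.2182
Decision: fail to reject H₀

Answer: z = -1.2312, fail to reject H₀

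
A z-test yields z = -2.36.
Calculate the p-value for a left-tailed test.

Answer: p-value ≈ 0.0091

Derivation:
For z = -2.36:
p = P(Z < -2.36) = Φ(-2.36) = 0.0091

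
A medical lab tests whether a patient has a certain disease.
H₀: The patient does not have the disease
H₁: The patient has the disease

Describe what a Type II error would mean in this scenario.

A Type I error (probability α) occurs when we reject a true H₀.
A Type II error (probability β) occurs when we fail to reject a false H₀.

Answer: Failing to diagnose a patient who actually has the disease (false negative)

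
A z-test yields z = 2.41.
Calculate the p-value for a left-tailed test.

Answer: p-value ≈ 0.9920

Derivation:
For z = 2.41:
p = P(Z < 2.41) = Φ(2.41) = 0.9920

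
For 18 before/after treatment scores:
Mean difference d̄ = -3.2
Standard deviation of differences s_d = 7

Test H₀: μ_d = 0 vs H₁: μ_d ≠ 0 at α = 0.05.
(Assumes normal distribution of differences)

Answer: t = -1.9395, fail to reject H₀

Derivation:
df = n - 1 = 17
SE = s_d/√n = 7/√18 = 1.6499
t = d̄/SE = -3.2/1.6499 = -1.9395
Critical value: t_{0.025,17} = ±2.110
p-value ≈ 0.0692
Decision: fail to reject H₀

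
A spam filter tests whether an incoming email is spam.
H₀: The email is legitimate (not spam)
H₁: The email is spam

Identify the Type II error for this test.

Answer: Letting a spam email through to the inbox

Derivation:
Type I error: rejecting H₀ when it is actually true (false positive).
Type II error: failing to reject H₀ when H₁ is actually true (false negative).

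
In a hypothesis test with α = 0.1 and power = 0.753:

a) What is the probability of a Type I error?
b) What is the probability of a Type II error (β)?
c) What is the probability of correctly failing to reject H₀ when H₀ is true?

Answer: a) 0.1, b) 0.247, c) 0.9

Derivation:
a) Type I error probability = α = 0.1
b) Power = P(reject H₀ | H₁ true) = 1 - β = 0.753, so Type II error probability = β = 1 - Power = 0.247
c) P(fail to reject H₀ | H₀ true) = 1 - α = 0.9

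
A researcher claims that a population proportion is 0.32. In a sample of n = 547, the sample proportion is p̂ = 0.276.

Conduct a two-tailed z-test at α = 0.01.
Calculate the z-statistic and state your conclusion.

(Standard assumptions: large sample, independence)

H₀: p = 0.32, H₁: p ≠ 0.32
Standard error: SE = √(p₀(1-p₀)/n) = √(0.32×0.68/547) = 0.019945
z-statistic: z = (p̂ - p₀)/SE = (0.276 - 0.32)/0.019945 = -2.2061
Critical value: z_0.005 = ±2.576
p-value = 0.0274
Decision: fail to reject H₀ at α = 0.01

Answer: z = -2.2061, fail to reject H₀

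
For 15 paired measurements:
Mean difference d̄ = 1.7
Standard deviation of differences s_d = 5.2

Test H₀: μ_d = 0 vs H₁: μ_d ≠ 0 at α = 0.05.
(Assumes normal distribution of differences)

Answer: t = 1.2662, fail to reject H₀

Derivation:
df = n - 1 = 14
SE = s_d/√n = 5.2/√15 = 1.3426
t = d̄/SE = 1.7/1.3426 = 1.2662
Critical value: t_{0.025,14} = ±2.145
p-value ≈ 0.2261
Decision: fail to reject H₀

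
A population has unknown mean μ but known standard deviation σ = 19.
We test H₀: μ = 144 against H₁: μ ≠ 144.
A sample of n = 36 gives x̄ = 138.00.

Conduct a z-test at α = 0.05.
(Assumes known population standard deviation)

Answer: z = -1.8947, fail to reject H₀

Derivation:
Standard error: SE = σ/√n = 19/√36 = 3.1667
z-statistic: z = (x̄ - μ₀)/SE = (138.00 - 144)/3.1667 = -1.8947
Critical value: ±1.960
p-value = 0.0581
Decision: fail to reject H₀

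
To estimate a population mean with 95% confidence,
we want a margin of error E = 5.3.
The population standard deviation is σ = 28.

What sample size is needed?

z_0.025 = 1.960
n = (z×σ/E)² = (1.960×28/5.3)²
n = 107.2202
Round up: n = 108

Answer: n = 108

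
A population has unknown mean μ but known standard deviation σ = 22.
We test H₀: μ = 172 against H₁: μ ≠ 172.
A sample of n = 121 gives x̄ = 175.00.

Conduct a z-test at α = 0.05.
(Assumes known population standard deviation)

Answer: z = 1.5000, fail to reject H₀

Derivation:
Standard error: SE = σ/√n = 22/√121 = 2.0000
z-statistic: z = (x̄ - μ₀)/SE = (175.00 - 172)/2.0000 = 1.5000
Critical value: ±1.960
p-value = 0.1336
Decision: fail to reject H₀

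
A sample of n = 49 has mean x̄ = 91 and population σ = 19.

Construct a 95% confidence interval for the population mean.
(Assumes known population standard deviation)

Confidence level: 95%, α = 0.05
z_0.025 = 1.960
SE = σ/√n = 19/√49 = 2.7143
Margin of error = 1.960 × 2.7143 = 5.3200
CI: x̄ ± margin = 91 ± 5.3200
CI: (85.6800, 96.3200)

Answer: (85.6800, 96.3200)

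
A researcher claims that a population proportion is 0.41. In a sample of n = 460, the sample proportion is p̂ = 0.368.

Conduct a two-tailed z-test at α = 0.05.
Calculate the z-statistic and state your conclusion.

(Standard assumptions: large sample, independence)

Answer: z = -1.8315, fail to reject H₀

Derivation:
H₀: p = 0.41, H₁: p ≠ 0.41
Standard error: SE = √(p₀(1-p₀)/n) = √(0.41×0.59/460) = 0.022932
z-statistic: z = (p̂ - p₀)/SE = (0.368 - 0.41)/0.022932 = -1.8315
Critical value: z_0.025 = ±1.960
p-value = 0.0670
Decision: fail to reject H₀ at α = 0.05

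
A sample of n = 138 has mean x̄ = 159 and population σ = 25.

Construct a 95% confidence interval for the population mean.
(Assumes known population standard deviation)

Confidence level: 95%, α = 0.05
z_0.025 = 1.960
SE = σ/√n = 25/√138 = 2.1281
Margin of error = 1.960 × 2.1281 = 4.1711
CI: x̄ ± margin = 159 ± 4.1711
CI: (154.8289, 163.1711)

Answer: (154.8289, 163.1711)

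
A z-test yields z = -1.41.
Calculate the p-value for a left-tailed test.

Answer: p-value ≈ 0.0793

Derivation:
For z = -1.41:
p = P(Z < -1.41) = Φ(-1.41) = 0.0793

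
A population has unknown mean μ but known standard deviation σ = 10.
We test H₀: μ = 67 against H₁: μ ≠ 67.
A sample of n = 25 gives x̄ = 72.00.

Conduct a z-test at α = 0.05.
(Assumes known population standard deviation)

Answer: z = 2.5000, reject H₀

Derivation:
Standard error: SE = σ/√n = 10/√25 = 2.0000
z-statistic: z = (x̄ - μ₀)/SE = (72.00 - 67)/2.0000 = 2.5000
Critical value: ±1.960
p-value = 0.0124
Decision: reject H₀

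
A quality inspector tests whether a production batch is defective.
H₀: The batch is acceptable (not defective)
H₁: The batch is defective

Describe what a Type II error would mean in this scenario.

Type I error (α): Rejecting H₀ when H₀ is true
Type II error (β): Failing to reject H₀ when H₁ is true

Answer: Shipping a defective batch to customers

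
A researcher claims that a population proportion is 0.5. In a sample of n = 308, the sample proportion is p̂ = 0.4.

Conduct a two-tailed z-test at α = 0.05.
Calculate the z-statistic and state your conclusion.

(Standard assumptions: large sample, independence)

H₀: p = 0.5, H₁: p ≠ 0.5
Standard error: SE = √(p₀(1-p₀)/n) = √(0.5×0.5/308) = 0.028490
z-statistic: z = (p̂ - p₀)/SE = (0.4 - 0.5)/0.028490 = -3.5100
Critical value: z_0.025 = ±1.960
p-value = 0.0004
Decision: reject H₀ at α = 0.05

Answer: z = -3.5100, reject H₀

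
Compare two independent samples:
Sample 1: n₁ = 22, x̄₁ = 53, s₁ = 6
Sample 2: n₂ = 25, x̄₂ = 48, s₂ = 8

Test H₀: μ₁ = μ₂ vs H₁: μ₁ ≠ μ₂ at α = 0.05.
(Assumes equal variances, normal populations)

Pooled variance: s²_p = [21×6² + 24×8²]/(45) = 50.9333
s_p = 7.1368
SE = s_p×√(1/n₁ + 1/n₂) = 7.1368×√(1/22 + 1/25) = 2.0863
t = (x̄₁ - x̄₂)/SE = (53 - 48)/2.0863 = 2.3966
df = 45, t-critical = ±2.014
Decision: reject H₀

Answer: t = 2.3966, reject H₀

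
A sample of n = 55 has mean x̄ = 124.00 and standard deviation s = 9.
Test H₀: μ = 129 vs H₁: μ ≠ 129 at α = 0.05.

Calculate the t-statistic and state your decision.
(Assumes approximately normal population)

Answer: t = -4.1200, reject H₀

Derivation:
df = n - 1 = 54
SE = s/√n = 9/√55 = 1.2136
t = (x̄ - μ₀)/SE = (124.00 - 129)/1.2136 = -4.1200
Critical value: t_{0.025,54} = ±2.005
p-value ≈ 0.0001
Decision: reject H₀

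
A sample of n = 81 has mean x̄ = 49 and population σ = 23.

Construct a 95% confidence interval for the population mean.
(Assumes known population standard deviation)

Answer: (43.9910, 54.0090)

Derivation:
Confidence level: 95%, α = 0.05
z_0.025 = 1.960
SE = σ/√n = 23/√81 = 2.5556
Margin of error = 1.960 × 2.5556 = 5.0090
CI: x̄ ± margin = 49 ± 5.0090
CI: (43.9910, 54.0090)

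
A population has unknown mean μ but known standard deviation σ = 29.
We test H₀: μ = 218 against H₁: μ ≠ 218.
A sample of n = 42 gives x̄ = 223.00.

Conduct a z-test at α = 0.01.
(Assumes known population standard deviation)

Answer: z = 1.1174, fail to reject H₀

Derivation:
Standard error: SE = σ/√n = 29/√42 = 4.4748
z-statistic: z = (x̄ - μ₀)/SE = (223.00 - 218)/4.4748 = 1.1174
Critical value: ±2.576
p-value = 0.2638
Decision: fail to reject H₀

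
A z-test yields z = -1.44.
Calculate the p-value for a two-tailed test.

For z = -1.44:
p = 2×P(Z > |-1.44|) = 2×(1 - Φ(1.44)) = 0.1499

Answer: p-value ≈ 0.1499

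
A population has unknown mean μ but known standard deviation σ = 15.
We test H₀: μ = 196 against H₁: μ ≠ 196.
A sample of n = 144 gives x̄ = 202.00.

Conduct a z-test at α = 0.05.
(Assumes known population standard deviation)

Answer: z = 4.8000, reject H₀

Derivation:
Standard error: SE = σ/√n = 15/√144 = 1.2500
z-statistic: z = (x̄ - μ₀)/SE = (202.00 - 196)/1.2500 = 4.8000
Critical value: ±1.960
p-value < 0.0001
Decision: reject H₀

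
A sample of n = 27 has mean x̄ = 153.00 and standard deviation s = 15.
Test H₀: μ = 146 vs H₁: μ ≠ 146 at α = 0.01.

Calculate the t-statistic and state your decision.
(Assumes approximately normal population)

df = n - 1 = 26
SE = s/√n = 15/√27 = 2.8868
t = (x̄ - μ₀)/SE = (153.00 - 146)/2.8868 = 2.4248
Critical value: t_{0.005,26} = ±2.779
p-value ≈ 0.0226
Decision: fail to reject H₀

Answer: t = 2.4248, fail to reject H₀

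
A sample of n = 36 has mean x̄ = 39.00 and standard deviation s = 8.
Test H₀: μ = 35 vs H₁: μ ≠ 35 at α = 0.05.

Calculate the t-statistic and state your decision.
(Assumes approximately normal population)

Answer: t = 3.0001, reject H₀

Derivation:
df = n - 1 = 35
SE = s/√n = 8/√36 = 1.3333
t = (x̄ - μ₀)/SE = (39.00 - 35)/1.3333 = 3.0001
Critical value: t_{0.025,35} = ±2.030
p-value ≈ 0.0049
Decision: reject H₀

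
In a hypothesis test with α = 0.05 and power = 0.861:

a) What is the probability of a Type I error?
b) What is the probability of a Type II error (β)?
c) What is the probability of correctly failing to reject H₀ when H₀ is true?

a) Type I error probability = α = 0.05
b) Power = P(reject H₀ | H₁ true) = 1 - β = 0.861, so Type II error probability = β = 1 - Power = 0.139
c) P(fail to reject H₀ | H₀ true) = 1 - α = 0.95

Answer: a) 0.05, b) 0.139, c) 0.95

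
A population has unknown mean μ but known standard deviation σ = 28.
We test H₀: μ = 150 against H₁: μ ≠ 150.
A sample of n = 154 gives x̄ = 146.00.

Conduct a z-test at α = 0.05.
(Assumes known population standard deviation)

Standard error: SE = σ/√n = 28/√154 = 2.2563
z-statistic: z = (x̄ - μ₀)/SE = (146.00 - 150)/2.2563 = -1.7728
Critical value: ±1.960
p-value = 0.0763
Decision: fail to reject H₀

Answer: z = -1.7728, fail to reject H₀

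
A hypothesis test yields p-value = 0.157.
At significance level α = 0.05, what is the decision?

Compare p-value to α:
0.157 ≥ 0.05
Decision: fail to reject H₀

Answer: fail to reject H₀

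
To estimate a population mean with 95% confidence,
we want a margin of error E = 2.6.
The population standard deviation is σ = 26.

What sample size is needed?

Answer: n = 385

Derivation:
z_0.025 = 1.960
n = (z×σ/E)² = (1.960×26/2.6)²
n = 384.1600
Round up: n = 385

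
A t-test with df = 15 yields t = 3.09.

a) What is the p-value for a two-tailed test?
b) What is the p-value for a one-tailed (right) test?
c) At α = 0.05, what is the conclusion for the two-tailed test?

Answer: a) 0.0075, b) 0.0037, c) reject H₀

Derivation:
Using t-distribution with df = 15:
a) Two-tailed: p = 2×P(T > 3.09) = 0.0075
b) One-tailed: p = P(T > 3.09) = 0.0037
c) 0.0075 < 0.05, reject H₀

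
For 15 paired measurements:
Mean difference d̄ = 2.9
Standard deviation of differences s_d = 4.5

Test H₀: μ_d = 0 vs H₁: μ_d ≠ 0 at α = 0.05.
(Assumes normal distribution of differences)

Answer: t = 2.4959, reject H₀

Derivation:
df = n - 1 = 14
SE = s_d/√n = 4.5/√15 = 1.1619
t = d̄/SE = 2.9/1.1619 = 2.4959
Critical value: t_{0.025,14} = ±2.145
p-value ≈ 0.0257
Decision: reject H₀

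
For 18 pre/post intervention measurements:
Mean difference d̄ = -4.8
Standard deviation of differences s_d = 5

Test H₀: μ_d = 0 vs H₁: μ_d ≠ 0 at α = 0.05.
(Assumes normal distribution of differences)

df = n - 1 = 17
SE = s_d/√n = 5/√18 = 1.1785
t = d̄/SE = -4.8/1.1785 = -4.0730
Critical value: t_{0.025,17} = ±2.110
p-value ≈ 0.0008
Decision: reject H₀

Answer: t = -4.0730, reject H₀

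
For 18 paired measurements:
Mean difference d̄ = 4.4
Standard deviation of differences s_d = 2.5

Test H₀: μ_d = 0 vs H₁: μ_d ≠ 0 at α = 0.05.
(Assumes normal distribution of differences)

Answer: t = 7.4665, reject H₀

Derivation:
df = n - 1 = 17
SE = s_d/√n = 2.5/√18 = 0.5893
t = d̄/SE = 4.4/0.5893 = 7.4665
Critical value: t_{0.025,17} = ±2.110
p-value < 0.0001
Decision: reject H₀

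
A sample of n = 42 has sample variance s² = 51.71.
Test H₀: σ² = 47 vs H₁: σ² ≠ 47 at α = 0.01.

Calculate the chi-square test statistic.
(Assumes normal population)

Answer: χ² = 45.1087, fail to reject H₀

Derivation:
df = n - 1 = 41
χ² = (n-1)s²/σ₀² = 41×51.71/47 = 45.1087
Critical values: χ²_{0.995,41} = 21.421, χ²_{0.005,41} = 68.053
Rejection region: χ² < 21.421 or χ² > 68.053
Decision: fail to reject H₀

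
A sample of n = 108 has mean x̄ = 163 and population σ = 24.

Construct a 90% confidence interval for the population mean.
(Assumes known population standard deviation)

Confidence level: 90%, α = 0.1
z_0.05 = 1.645
SE = σ/√n = 24/√108 = 2.3094
Margin of error = 1.645 × 2.3094 = 3.7990
CI: x̄ ± margin = 163 ± 3.7990
CI: (159.2010, 166.7990)

Answer: (159.2010, 166.7990)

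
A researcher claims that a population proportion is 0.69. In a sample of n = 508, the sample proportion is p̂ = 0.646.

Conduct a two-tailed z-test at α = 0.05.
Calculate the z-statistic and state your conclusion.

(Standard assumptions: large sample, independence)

H₀: p = 0.69, H₁: p ≠ 0.69
Standard error: SE = √(p₀(1-p₀)/n) = √(0.69×0.31/508) = 0.020520
z-statistic: z = (p̂ - p₀)/SE = (0.646 - 0.69)/0.020520 = -2.1442
Critical value: z_0.025 = ±1.960
p-value = 0.0320
Decision: reject H₀ at α = 0.05

Answer: z = -2.1442, reject H₀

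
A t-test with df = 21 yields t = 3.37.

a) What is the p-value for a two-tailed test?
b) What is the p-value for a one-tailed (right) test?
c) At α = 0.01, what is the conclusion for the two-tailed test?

Using t-distribution with df = 21:
a) Two-tailed: p = 2×P(T > 3.37) = 0.0029
b) One-tailed: p = P(T > 3.37) = 0.0014
c) 0.0029 < 0.01, reject H₀

Answer: a) 0.0029, b) 0.0014, c) reject H₀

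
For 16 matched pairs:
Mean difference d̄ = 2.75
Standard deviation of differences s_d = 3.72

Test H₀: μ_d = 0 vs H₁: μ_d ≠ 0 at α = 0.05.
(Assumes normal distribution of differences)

Answer: t = 2.9570, reject H₀

Derivation:
df = n - 1 = 15
SE = s_d/√n = 3.72/√16 = 0.9300
t = d̄/SE = 2.75/0.9300 = 2.9570
Critical value: t_{0.025,15} = ±2.131
p-value ≈ 0.0098
Decision: reject H₀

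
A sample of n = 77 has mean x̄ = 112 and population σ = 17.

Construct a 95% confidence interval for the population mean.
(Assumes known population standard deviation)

Answer: (108.2029, 115.7971)

Derivation:
Confidence level: 95%, α = 0.05
z_0.025 = 1.960
SE = σ/√n = 17/√77 = 1.9373
Margin of error = 1.960 × 1.9373 = 3.7971
CI: x̄ ± margin = 112 ± 3.7971
CI: (108.2029, 115.7971)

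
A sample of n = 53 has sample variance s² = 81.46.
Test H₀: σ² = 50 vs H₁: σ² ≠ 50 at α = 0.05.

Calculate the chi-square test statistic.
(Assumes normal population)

Answer: χ² = 84.7184, reject H₀

Derivation:
df = n - 1 = 52
χ² = (n-1)s²/σ₀² = 52×81.46/50 = 84.7184
Critical values: χ²_{0.975,52} = 33.968, χ²_{0.025,52} = 73.810
Rejection region: χ² < 33.968 or χ² > 73.810
Decision: reject H₀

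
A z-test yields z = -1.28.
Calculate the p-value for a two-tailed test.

For z = -1.28:
p = 2×P(Z > |-1.28|) = 2×(1 - Φ(1.28)) = 0.2005

Answer: p-value ≈ 0.2005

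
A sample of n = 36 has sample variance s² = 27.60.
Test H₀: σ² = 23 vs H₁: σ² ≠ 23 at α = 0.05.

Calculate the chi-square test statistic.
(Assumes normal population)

df = n - 1 = 35
χ² = (n-1)s²/σ₀² = 35×27.60/23 = 42.0000
Critical values: χ²_{0.975,35} = 20.569, χ²_{0.025,35} = 53.203
Rejection region: χ² < 20.569 or χ² > 53.203
Decision: fail to reject H₀

Answer: χ² = 42.0000, fail to reject H₀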